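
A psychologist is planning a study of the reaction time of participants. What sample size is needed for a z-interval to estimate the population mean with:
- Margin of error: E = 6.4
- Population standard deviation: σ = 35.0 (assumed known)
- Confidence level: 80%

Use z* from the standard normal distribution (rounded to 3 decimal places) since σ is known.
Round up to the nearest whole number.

Using z* since population σ is known (z-interval formula).

For 80% confidence, z* = 1.282 (from standard normal table)

Sample size formula for z-interval: n = (z*σ/E)²

n = (1.282 × 35.0 / 6.4)²
  = (7.010937)²
  = 49.1532

Round up to the nearest whole number: n = 50

50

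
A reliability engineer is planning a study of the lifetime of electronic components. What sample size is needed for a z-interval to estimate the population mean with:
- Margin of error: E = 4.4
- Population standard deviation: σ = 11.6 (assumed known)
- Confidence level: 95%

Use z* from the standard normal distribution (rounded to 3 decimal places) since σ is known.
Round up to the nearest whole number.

Using z* since population σ is known (z-interval formula).

For 95% confidence, z* = 1.96 (from standard normal table)

Sample size formula for z-interval: n = (z*σ/E)²

n = (1.96 × 11.6 / 4.4)²
  = (5.167273)²
  = 26.7007

Round up to the nearest whole number: n = 27

27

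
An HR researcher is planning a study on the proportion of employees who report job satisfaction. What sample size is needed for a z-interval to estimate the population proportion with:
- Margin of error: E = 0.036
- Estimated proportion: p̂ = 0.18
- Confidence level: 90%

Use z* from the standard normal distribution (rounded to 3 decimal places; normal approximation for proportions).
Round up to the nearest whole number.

Using z* for proportion z-interval (normal approximation).

For 90% confidence, z* = 1.645 (from standard normal table)

Sample size formula for proportion z-interval: n = z*²p̂(1-p̂)/E²

n = 1.645² × 0.18 × 0.82 / 0.036²
  = 2.706025 × 0.1476 / 0.001296
  = 308.1862

Round up to the nearest whole number: n = 309

309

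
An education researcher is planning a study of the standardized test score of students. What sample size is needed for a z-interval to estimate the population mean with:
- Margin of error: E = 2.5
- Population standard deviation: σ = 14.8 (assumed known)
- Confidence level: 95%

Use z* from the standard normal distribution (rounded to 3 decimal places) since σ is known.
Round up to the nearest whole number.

Using z* since population σ is known (z-interval formula).

For 95% confidence, z* = 1.96 (from standard normal table)

Sample size formula for z-interval: n = (z*σ/E)²

n = (1.96 × 14.8 / 2.5)²
  = (11.603200)²
  = 134.6343

Round up to the nearest whole number: n = 135

135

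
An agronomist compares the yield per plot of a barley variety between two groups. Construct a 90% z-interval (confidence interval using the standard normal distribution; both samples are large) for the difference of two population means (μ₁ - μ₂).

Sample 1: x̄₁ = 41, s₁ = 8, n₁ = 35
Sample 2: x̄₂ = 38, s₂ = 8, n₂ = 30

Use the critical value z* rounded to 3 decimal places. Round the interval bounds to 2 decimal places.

Both samples are large (n₁ = 35 ≥ 30, n₂ = 30 ≥ 30), so a z-interval for the difference of means applies.

Point estimate: x̄₁ - x̄₂ = 41 - 38 = 3

Standard error: SE = √(s₁²/n₁ + s₂²/n₂)
= √(8²/35 + 8²/30)
= √(1.828571 + 2.133333)
= 1.990453

For 90% confidence, z* = 1.645 (from standard normal table)
Margin of error: E = z* × SE = 1.645 × 1.990453 = 3.2743

Z-interval: (x̄₁ - x̄₂) ± E = 3 ± 3.2743 = (-0.2743, 6.2743)

Rounded to 2 decimal places:

(-0.27, 6.27)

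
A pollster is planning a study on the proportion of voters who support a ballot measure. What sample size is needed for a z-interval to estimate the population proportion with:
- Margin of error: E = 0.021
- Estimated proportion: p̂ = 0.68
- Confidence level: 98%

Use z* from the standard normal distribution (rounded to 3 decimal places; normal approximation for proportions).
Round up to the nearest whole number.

Using z* for proportion z-interval (normal approximation).

For 98% confidence, z* = 2.326 (from standard normal table)

Sample size formula for proportion z-interval: n = z*²p̂(1-p̂)/E²

n = 2.326² × 0.68 × 0.32 / 0.021²
  = 5.410276 × 0.2176 / 0.000441
  = 2669.5602

Round up to the nearest whole number: n = 2670

2670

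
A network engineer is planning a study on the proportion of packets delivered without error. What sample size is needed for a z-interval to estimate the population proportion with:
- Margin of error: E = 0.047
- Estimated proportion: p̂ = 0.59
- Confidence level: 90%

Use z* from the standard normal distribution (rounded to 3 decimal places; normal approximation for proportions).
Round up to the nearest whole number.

Using z* for proportion z-interval (normal approximation).

For 90% confidence, z* = 1.645 (from standard normal table)

Sample size formula for proportion z-interval: n = z*²p̂(1-p̂)/E²

n = 1.645² × 0.59 × 0.41 / 0.047²
  = 2.706025 × 0.2419 / 0.002209
  = 296.3275

Round up to the nearest whole number: n = 297

297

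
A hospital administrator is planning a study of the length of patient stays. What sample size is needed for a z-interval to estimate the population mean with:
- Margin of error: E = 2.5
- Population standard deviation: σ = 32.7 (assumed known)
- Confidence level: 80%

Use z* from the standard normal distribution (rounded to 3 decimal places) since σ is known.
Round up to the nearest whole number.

Using z* since population σ is known (z-interval formula).

For 80% confidence, z* = 1.282 (from standard normal table)

Sample size formula for z-interval: n = (z*σ/E)²

n = (1.282 × 32.7 / 2.5)²
  = (16.768560)²
  = 281.1846

Round up to the nearest whole number: n = 282

282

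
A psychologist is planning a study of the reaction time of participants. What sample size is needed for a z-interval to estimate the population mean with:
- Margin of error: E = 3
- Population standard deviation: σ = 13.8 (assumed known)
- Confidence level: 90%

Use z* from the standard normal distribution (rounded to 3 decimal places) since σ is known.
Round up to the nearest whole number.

Using z* since population σ is known (z-interval formula).

For 90% confidence, z* = 1.645 (from standard normal table)

Sample size formula for z-interval: n = (z*σ/E)²

n = (1.645 × 13.8 / 3)²
  = (7.567000)²
  = 57.2595

Round up to the nearest whole number: n = 58

58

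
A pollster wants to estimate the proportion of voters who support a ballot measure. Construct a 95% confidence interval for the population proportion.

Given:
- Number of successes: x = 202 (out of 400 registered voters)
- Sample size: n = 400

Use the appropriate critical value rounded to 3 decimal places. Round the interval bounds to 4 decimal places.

Sample proportion: p̂ = 202/400 = 0.505000

Check conditions for normal approximation:
  np̂ = 202 ≥ 10 ✓
  n(1-p̂) = 198 ≥ 10 ✓

The sample is large enough, so use a z-interval (normal approximation) for the proportion.

For 95% confidence, z* = 1.96 (from standard normal table)

Standard error: SE = √(p̂(1-p̂)/n) = √(0.505000×0.495000/400) = 0.02499875

Margin of error: E = z* × SE = 1.96 × 0.02499875 = 0.048998

Z-interval: p̂ ± E = 0.505000 ± 0.048998 = (0.456002, 0.553998)

Rounded to 4 decimal places:

(0.4560, 0.5540)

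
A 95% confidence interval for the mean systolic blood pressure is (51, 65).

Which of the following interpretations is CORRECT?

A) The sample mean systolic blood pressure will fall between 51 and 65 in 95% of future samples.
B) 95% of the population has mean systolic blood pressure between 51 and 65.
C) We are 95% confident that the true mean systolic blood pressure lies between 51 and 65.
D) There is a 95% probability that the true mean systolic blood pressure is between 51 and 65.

A confidence interval represents our confidence in the procedure, not a probability statement about the parameter.

Key concept: If we repeated this sampling process many times and computed a 95% CI each time, about 95% of those intervals would contain the true population parameter.

For this specific interval (51, 65):
- Midpoint (point estimate): 58
- Margin of error: 7

The correct interpretation is the one stating confidence that the true parameter lies in the interval — option C.

C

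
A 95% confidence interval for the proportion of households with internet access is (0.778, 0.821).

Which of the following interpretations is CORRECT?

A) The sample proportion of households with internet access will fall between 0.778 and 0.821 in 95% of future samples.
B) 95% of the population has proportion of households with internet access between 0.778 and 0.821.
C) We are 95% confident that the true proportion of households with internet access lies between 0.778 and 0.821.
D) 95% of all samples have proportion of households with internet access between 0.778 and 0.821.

A confidence interval represents our confidence in the procedure, not a probability statement about the parameter.

Key concept: If we repeated this sampling process many times and computed a 95% CI each time, about 95% of those intervals would contain the true population parameter.

For this specific interval (0.778, 0.821):
- Midpoint (point estimate): 0.7995
- Margin of error: 0.0215

The correct interpretation is the one stating confidence that the true parameter lies in the interval — option C.

C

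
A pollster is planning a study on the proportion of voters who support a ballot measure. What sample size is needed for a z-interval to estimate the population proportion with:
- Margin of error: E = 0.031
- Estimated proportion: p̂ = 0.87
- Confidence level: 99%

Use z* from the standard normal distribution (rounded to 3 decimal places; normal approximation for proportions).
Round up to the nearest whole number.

Using z* for proportion z-interval (normal approximation).

For 99% confidence, z* = 2.576 (from standard normal table)

Sample size formula for proportion z-interval: n = z*²p̂(1-p̂)/E²

n = 2.576² × 0.87 × 0.13 / 0.031²
  = 6.635776 × 0.1131 / 0.000961
  = 780.9639

Round up to the nearest whole number: n = 781

781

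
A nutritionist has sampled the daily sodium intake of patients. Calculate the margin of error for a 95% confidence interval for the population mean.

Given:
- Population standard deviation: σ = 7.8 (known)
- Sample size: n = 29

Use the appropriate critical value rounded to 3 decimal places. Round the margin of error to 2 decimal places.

The population standard deviation σ is known, so use the z-interval margin of error formula.

For 95% confidence, z* = 1.96 (from standard normal table)

Margin of error formula for z-interval: E = z* × σ/√n

E = 1.96 × 7.8/√29
  = 1.96 × 1.448424
  = 2.8389

Rounded to 2 decimal places:

2.84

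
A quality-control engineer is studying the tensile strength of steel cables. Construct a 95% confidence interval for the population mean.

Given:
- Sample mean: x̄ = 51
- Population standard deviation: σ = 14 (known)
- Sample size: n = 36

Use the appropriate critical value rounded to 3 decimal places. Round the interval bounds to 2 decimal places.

The population standard deviation σ is known, so use a z-interval (standard normal critical value).

For 95% confidence, z* = 1.96 (from standard normal table)

Standard error: SE = σ/√n = 14/√36 = 2.333333

Margin of error: E = z* × SE = 1.96 × 2.333333 = 4.5733

Z-interval: x̄ ± E = 51 ± 4.5733 = (46.4267, 55.5733)

Rounded to 2 decimal places:

(46.43, 55.57)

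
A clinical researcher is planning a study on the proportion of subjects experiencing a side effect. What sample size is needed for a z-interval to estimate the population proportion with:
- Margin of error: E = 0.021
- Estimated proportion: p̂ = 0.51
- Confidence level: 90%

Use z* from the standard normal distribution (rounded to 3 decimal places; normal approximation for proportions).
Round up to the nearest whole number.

Using z* for proportion z-interval (normal approximation).

For 90% confidence, z* = 1.645 (from standard normal table)

Sample size formula for proportion z-interval: n = z*²p̂(1-p̂)/E²

n = 1.645² × 0.51 × 0.49 / 0.021²
  = 2.706025 × 0.2499 / 0.000441
  = 1533.4142

Round up to the nearest whole number: n = 1534

1534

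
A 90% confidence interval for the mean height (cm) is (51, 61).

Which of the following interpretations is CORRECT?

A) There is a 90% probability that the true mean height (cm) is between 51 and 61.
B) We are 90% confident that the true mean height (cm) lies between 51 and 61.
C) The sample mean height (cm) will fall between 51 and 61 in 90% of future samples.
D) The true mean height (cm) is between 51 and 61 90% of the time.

A confidence interval represents our confidence in the procedure, not a probability statement about the parameter.

Key concept: If we repeated this sampling process many times and computed a 90% CI each time, about 90% of those intervals would contain the true population parameter.

For this specific interval (51, 61):
- Midpoint (point estimate): 56
- Margin of error: 5

The correct interpretation is the one stating confidence that the true parameter lies in the interval — option B.

B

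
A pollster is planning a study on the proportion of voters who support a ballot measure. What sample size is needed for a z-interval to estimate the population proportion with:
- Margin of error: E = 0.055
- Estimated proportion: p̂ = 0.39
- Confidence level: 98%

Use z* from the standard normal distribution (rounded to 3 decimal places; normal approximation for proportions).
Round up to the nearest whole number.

Using z* for proportion z-interval (normal approximation).

For 98% confidence, z* = 2.326 (from standard normal table)

Sample size formula for proportion z-interval: n = z*²p̂(1-p̂)/E²

n = 2.326² × 0.39 × 0.61 / 0.055²
  = 5.410276 × 0.2379 / 0.003025
  = 425.4891

Round up to the nearest whole number: n = 426

426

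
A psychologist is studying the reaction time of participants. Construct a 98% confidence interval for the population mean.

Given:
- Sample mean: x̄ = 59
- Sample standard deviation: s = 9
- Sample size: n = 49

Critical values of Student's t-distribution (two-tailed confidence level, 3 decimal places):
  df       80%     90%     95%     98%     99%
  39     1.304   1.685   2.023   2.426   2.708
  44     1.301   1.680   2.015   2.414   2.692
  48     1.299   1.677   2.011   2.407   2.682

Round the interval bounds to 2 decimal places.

The population standard deviation σ is unknown (only the sample standard deviation s is given), so use a t-interval with df = n - 1 = 49 - 1 = 48.

For 98% confidence with df = 48, t* = 2.407 (from t-table)

Standard error: SE = s/√n = 9/√49 = 1.285714

Margin of error: E = t* × SE = 2.407 × 1.285714 = 3.0947

T-interval: x̄ ± E = 59 ± 3.0947 = (55.9053, 62.0947)

Rounded to 2 decimal places:

(55.91, 62.09)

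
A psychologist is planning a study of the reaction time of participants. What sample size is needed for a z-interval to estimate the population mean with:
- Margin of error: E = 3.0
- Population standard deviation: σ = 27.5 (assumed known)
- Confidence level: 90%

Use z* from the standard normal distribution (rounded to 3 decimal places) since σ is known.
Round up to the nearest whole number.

Using z* since population σ is known (z-interval formula).

For 90% confidence, z* = 1.645 (from standard normal table)

Sample size formula for z-interval: n = (z*σ/E)²

n = (1.645 × 27.5 / 3.0)²
  = (15.079167)²
  = 227.3813

Round up to the nearest whole number: n = 228

228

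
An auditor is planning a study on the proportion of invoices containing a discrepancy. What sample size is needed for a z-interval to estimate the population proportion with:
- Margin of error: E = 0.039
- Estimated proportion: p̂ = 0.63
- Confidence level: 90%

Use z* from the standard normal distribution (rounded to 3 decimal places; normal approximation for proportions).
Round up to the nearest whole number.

Using z* for proportion z-interval (normal approximation).

For 90% confidence, z* = 1.645 (from standard normal table)

Sample size formula for proportion z-interval: n = z*²p̂(1-p̂)/E²

n = 1.645² × 0.63 × 0.37 / 0.039²
  = 2.706025 × 0.2331 / 0.001521
  = 414.7103

Round up to the nearest whole number: n = 415

415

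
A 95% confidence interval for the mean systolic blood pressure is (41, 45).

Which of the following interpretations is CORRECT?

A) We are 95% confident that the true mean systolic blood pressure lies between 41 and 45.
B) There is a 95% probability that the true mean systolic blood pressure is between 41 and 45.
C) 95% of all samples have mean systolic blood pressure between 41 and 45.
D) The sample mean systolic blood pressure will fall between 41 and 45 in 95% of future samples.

A confidence interval represents our confidence in the procedure, not a probability statement about the parameter.

Key concept: If we repeated this sampling process many times and computed a 95% CI each time, about 95% of those intervals would contain the true population parameter.

For this specific interval (41, 45):
- Midpoint (point estimate): 43
- Margin of error: 2

The correct interpretation is the one stating confidence that the true parameter lies in the interval — option A.

A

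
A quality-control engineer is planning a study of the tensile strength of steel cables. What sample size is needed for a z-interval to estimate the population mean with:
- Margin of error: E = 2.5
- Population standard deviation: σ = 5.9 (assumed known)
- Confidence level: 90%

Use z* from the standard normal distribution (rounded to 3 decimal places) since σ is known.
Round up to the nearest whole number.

Using z* since population σ is known (z-interval formula).

For 90% confidence, z* = 1.645 (from standard normal table)

Sample size formula for z-interval: n = (z*σ/E)²

n = (1.645 × 5.9 / 2.5)²
  = (3.882200)²
  = 15.0715

Round up to the nearest whole number: n = 16

16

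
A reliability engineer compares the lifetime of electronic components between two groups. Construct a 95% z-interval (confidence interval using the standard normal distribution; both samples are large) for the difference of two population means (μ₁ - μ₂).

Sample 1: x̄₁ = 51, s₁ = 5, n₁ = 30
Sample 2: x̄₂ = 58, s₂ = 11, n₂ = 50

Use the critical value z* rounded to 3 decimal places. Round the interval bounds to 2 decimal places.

Both samples are large (n₁ = 30 ≥ 30, n₂ = 50 ≥ 30), so a z-interval for the difference of means applies.

Point estimate: x̄₁ - x̄₂ = 51 - 58 = -7

Standard error: SE = √(s₁²/n₁ + s₂²/n₂)
= √(5²/30 + 11²/50)
= √(0.833333 + 2.420000)
= 1.803700

For 95% confidence, z* = 1.96 (from standard normal table)
Margin of error: E = z* × SE = 1.96 × 1.803700 = 3.5353

Z-interval: (x̄₁ - x̄₂) ± E = -7 ± 3.5353 = (-10.5353, -3.4647)

Rounded to 2 decimal places:

(-10.54, -3.46)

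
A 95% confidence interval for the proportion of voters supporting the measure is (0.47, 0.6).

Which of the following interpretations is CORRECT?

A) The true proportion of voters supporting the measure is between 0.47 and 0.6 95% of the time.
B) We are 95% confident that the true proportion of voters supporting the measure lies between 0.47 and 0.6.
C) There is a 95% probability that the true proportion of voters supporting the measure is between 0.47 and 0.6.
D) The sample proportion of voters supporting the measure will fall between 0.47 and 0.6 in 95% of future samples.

A confidence interval represents our confidence in the procedure, not a probability statement about the parameter.

Key concept: If we repeated this sampling process many times and computed a 95% CI each time, about 95% of those intervals would contain the true population parameter.

For this specific interval (0.47, 0.6):
- Midpoint (point estimate): 0.535
- Margin of error: 0.065

The correct interpretation is the one stating confidence that the true parameter lies in the interval — option B.

B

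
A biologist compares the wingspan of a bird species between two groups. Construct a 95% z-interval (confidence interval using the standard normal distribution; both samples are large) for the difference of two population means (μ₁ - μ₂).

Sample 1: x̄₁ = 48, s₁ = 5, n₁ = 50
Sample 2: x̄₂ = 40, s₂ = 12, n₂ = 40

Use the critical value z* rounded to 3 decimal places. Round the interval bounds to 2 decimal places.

Both samples are large (n₁ = 50 ≥ 30, n₂ = 40 ≥ 30), so a z-interval for the difference of means applies.

Point estimate: x̄₁ - x̄₂ = 48 - 40 = 8

Standard error: SE = √(s₁²/n₁ + s₂²/n₂)
= √(5²/50 + 12²/40)
= √(0.500000 + 3.600000)
= 2.024846

For 95% confidence, z* = 1.96 (from standard normal table)
Margin of error: E = z* × SE = 1.96 × 2.024846 = 3.9687

Z-interval: (x̄₁ - x̄₂) ± E = 8 ± 3.9687 = (4.0313, 11.9687)

Rounded to 2 decimal places:

(4.03, 11.97)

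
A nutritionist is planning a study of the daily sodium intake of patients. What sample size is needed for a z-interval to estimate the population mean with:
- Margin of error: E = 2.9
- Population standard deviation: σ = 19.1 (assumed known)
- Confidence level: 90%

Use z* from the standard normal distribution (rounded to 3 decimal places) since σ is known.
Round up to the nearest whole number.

Using z* since population σ is known (z-interval formula).

For 90% confidence, z* = 1.645 (from standard normal table)

Sample size formula for z-interval: n = (z*σ/E)²

n = (1.645 × 19.1 / 2.9)²
  = (10.834310)²
  = 117.3823

Round up to the nearest whole number: n = 118

118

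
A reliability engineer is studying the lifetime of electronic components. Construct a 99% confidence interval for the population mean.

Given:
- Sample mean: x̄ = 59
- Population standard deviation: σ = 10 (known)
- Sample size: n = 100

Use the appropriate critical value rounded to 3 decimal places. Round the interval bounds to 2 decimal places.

The population standard deviation σ is known, so use a z-interval (standard normal critical value).

For 99% confidence, z* = 2.576 (from standard normal table)

Standard error: SE = σ/√n = 10/√100 = 1.000000

Margin of error: E = z* × SE = 2.576 × 1.000000 = 2.5760

Z-interval: x̄ ± E = 59 ± 2.5760 = (56.4240, 61.5760)

Rounded to 2 decimal places:

(56.42, 61.58)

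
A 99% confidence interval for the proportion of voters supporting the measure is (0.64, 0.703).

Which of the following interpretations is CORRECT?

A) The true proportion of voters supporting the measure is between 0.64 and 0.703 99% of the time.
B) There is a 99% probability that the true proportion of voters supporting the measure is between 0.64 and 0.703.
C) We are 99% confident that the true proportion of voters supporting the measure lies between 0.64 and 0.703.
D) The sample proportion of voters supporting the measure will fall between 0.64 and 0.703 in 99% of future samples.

A confidence interval represents our confidence in the procedure, not a probability statement about the parameter.

Key concept: If we repeated this sampling process many times and computed a 99% CI each time, about 99% of those intervals would contain the true population parameter.

For this specific interval (0.64, 0.703):
- Midpoint (point estimate): 0.6715
- Margin of error: 0.0315

The correct interpretation is the one stating confidence that the true parameter lies in the interval — option C.

C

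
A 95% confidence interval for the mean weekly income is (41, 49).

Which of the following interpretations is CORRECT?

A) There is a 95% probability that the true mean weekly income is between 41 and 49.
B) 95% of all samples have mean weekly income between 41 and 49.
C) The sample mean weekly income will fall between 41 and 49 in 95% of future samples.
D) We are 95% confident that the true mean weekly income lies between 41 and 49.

A confidence interval represents our confidence in the procedure, not a probability statement about the parameter.

Key concept: If we repeated this sampling process many times and computed a 95% CI each time, about 95% of those intervals would contain the true population parameter.

For this specific interval (41, 49):
- Midpoint (point estimate): 45
- Margin of error: 4

The correct interpretation is the one stating confidence that the true parameter lies in the interval — option D.

D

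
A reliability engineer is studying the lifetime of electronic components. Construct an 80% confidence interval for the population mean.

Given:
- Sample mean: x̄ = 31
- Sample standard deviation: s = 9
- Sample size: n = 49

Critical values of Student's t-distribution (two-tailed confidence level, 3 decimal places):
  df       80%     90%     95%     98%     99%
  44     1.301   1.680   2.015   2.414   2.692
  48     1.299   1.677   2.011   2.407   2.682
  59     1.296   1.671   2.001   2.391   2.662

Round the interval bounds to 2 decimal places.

The population standard deviation σ is unknown (only the sample standard deviation s is given), so use a t-interval with df = n - 1 = 49 - 1 = 48.

For 80% confidence with df = 48, t* = 1.299 (from t-table)

Standard error: SE = s/√n = 9/√49 = 1.285714

Margin of error: E = t* × SE = 1.299 × 1.285714 = 1.6701

T-interval: x̄ ± E = 31 ± 1.6701 = (29.3299, 32.6701)

Rounded to 2 decimal places:

(29.33, 32.67)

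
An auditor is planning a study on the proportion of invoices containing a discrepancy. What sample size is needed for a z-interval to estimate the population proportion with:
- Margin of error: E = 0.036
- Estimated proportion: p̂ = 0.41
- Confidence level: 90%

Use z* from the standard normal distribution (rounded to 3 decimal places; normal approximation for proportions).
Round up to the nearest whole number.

Using z* for proportion z-interval (normal approximation).

For 90% confidence, z* = 1.645 (from standard normal table)

Sample size formula for proportion z-interval: n = z*²p̂(1-p̂)/E²

n = 1.645² × 0.41 × 0.59 / 0.036²
  = 2.706025 × 0.2419 / 0.001296
  = 505.0829

Round up to the nearest whole number: n = 506

506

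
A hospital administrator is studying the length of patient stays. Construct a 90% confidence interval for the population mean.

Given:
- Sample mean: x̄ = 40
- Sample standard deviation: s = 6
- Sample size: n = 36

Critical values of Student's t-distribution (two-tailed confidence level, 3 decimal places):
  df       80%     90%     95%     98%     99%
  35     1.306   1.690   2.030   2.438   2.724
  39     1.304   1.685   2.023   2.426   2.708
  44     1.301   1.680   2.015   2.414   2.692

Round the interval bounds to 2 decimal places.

The population standard deviation σ is unknown (only the sample standard deviation s is given), so use a t-interval with df = n - 1 = 36 - 1 = 35.

For 90% confidence with df = 35, t* = 1.690 (from t-table)

Standard error: SE = s/√n = 6/√36 = 1.000000

Margin of error: E = t* × SE = 1.690 × 1.000000 = 1.6900

T-interval: x̄ ± E = 40 ± 1.6900 = (38.3100, 41.6900)

Rounded to 2 decimal places:

(38.31, 41.69)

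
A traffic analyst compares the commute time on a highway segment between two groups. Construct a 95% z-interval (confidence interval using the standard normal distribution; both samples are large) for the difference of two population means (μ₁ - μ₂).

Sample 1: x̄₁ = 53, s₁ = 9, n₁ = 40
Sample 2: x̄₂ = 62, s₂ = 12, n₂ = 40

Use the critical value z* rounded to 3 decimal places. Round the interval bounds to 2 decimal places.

Both samples are large (n₁ = 40 ≥ 30, n₂ = 40 ≥ 30), so a z-interval for the difference of means applies.

Point estimate: x̄₁ - x̄₂ = 53 - 62 = -9

Standard error: SE = √(s₁²/n₁ + s₂²/n₂)
= √(9²/40 + 12²/40)
= √(2.025000 + 3.600000)
= 2.371708

For 95% confidence, z* = 1.96 (from standard normal table)
Margin of error: E = z* × SE = 1.96 × 2.371708 = 4.6485

Z-interval: (x̄₁ - x̄₂) ± E = -9 ± 4.6485 = (-13.6485, -4.3515)

Rounded to 2 decimal places:

(-13.65, -4.35)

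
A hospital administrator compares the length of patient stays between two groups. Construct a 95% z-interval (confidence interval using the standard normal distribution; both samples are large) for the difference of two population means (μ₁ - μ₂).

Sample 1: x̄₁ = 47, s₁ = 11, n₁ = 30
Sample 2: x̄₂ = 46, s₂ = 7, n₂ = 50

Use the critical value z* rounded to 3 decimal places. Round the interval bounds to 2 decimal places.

Both samples are large (n₁ = 30 ≥ 30, n₂ = 50 ≥ 30), so a z-interval for the difference of means applies.

Point estimate: x̄₁ - x̄₂ = 47 - 46 = 1

Standard error: SE = √(s₁²/n₁ + s₂²/n₂)
= √(11²/30 + 7²/50)
= √(4.033333 + 0.980000)
= 2.239047

For 95% confidence, z* = 1.96 (from standard normal table)
Margin of error: E = z* × SE = 1.96 × 2.239047 = 4.3885

Z-interval: (x̄₁ - x̄₂) ± E = 1 ± 4.3885 = (-3.3885, 5.3885)

Rounded to 2 decimal places:

(-3.39, 5.39)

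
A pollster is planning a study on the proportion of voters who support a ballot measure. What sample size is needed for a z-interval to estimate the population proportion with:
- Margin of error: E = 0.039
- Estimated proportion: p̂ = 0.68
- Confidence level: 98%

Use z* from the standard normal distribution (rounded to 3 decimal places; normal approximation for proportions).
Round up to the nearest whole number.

Using z* for proportion z-interval (normal approximation).

For 98% confidence, z* = 2.326 (from standard normal table)

Sample size formula for proportion z-interval: n = z*²p̂(1-p̂)/E²

n = 2.326² × 0.68 × 0.32 / 0.039²
  = 5.410276 × 0.2176 / 0.001521
  = 774.0145

Round up to the nearest whole number: n = 775

775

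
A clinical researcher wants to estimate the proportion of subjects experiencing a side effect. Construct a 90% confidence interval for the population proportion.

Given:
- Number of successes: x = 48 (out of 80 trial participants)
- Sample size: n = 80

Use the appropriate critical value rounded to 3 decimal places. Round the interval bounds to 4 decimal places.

Sample proportion: p̂ = 48/80 = 0.600000

Check conditions for normal approximation:
  np̂ = 48 ≥ 10 ✓
  n(1-p̂) = 32 ≥ 10 ✓

The sample is large enough, so use a z-interval (normal approximation) for the proportion.

For 90% confidence, z* = 1.645 (from standard normal table)

Standard error: SE = √(p̂(1-p̂)/n) = √(0.600000×0.400000/80) = 0.05477226

Margin of error: E = z* × SE = 1.645 × 0.05477226 = 0.090100

Z-interval: p̂ ± E = 0.600000 ± 0.090100 = (0.509900, 0.690100)

Rounded to 4 decimal places:

(0.5099, 0.6901)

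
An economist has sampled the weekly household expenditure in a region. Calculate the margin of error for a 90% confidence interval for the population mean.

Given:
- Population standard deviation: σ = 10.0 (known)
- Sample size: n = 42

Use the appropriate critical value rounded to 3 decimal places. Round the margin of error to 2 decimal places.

The population standard deviation σ is known, so use the z-interval margin of error formula.

For 90% confidence, z* = 1.645 (from standard normal table)

Margin of error formula for z-interval: E = z* × σ/√n

E = 1.645 × 10.0/√42
  = 1.645 × 1.543033
  = 2.5383

Rounded to 2 decimal places:

2.54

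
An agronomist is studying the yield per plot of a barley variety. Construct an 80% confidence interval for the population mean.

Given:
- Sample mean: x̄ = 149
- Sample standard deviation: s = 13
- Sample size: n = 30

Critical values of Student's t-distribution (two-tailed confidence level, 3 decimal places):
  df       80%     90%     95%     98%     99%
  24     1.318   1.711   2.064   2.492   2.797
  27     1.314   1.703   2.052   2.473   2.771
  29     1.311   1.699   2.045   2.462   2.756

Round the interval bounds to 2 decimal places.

The population standard deviation σ is unknown (only the sample standard deviation s is given), so use a t-interval with df = n - 1 = 30 - 1 = 29.

For 80% confidence with df = 29, t* = 1.311 (from t-table)

Standard error: SE = s/√n = 13/√30 = 2.373464

Margin of error: E = t* × SE = 1.311 × 2.373464 = 3.1116

T-interval: x̄ ± E = 149 ± 3.1116 = (145.8884, 152.1116)

Rounded to 2 decimal places:

(145.89, 152.11)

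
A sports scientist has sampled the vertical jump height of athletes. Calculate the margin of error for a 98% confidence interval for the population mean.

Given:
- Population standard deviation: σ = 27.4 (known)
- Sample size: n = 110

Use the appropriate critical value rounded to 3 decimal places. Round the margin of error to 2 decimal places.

The population standard deviation σ is known, so use the z-interval margin of error formula.

For 98% confidence, z* = 2.326 (from standard normal table)

Margin of error formula for z-interval: E = z* × σ/√n

E = 2.326 × 27.4/√110
  = 2.326 × 2.612487
  = 6.0766

Rounded to 2 decimal places:

6.08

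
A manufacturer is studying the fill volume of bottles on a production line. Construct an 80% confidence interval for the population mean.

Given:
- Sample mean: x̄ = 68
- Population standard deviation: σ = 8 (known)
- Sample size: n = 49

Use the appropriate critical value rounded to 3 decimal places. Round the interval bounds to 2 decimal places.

The population standard deviation σ is known, so use a z-interval (standard normal critical value).

For 80% confidence, z* = 1.282 (from standard normal table)

Standard error: SE = σ/√n = 8/√49 = 1.142857

Margin of error: E = z* × SE = 1.282 × 1.142857 = 1.4651

Z-interval: x̄ ± E = 68 ± 1.4651 = (66.5349, 69.4651)

Rounded to 2 decimal places:

(66.53, 69.47)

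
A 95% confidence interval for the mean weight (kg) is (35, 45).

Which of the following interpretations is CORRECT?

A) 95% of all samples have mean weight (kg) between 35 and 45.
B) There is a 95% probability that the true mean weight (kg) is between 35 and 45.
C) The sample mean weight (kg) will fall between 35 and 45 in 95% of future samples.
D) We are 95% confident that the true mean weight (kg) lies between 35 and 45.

A confidence interval represents our confidence in the procedure, not a probability statement about the parameter.

Key concept: If we repeated this sampling process many times and computed a 95% CI each time, about 95% of those intervals would contain the true population parameter.

For this specific interval (35, 45):
- Midpoint (point estimate): 40
- Margin of error: 5

The correct interpretation is the one stating confidence that the true parameter lies in the interval — option D.

D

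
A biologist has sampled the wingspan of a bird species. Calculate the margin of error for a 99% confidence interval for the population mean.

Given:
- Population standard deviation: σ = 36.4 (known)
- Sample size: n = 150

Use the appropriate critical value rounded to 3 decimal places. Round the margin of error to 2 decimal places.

The population standard deviation σ is known, so use the z-interval margin of error formula.

For 99% confidence, z* = 2.576 (from standard normal table)

Margin of error formula for z-interval: E = z* × σ/√n

E = 2.576 × 36.4/√150
  = 2.576 × 2.972048
  = 7.6560

Rounded to 2 decimal places:

7.66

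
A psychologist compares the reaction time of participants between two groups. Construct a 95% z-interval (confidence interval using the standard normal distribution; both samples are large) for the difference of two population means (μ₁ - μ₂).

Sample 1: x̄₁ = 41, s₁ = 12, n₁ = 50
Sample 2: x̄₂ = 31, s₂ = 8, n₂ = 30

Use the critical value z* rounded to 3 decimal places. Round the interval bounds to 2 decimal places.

Both samples are large (n₁ = 50 ≥ 30, n₂ = 30 ≥ 30), so a z-interval for the difference of means applies.

Point estimate: x̄₁ - x̄₂ = 41 - 31 = 10

Standard error: SE = √(s₁²/n₁ + s₂²/n₂)
= √(12²/50 + 8²/30)
= √(2.880000 + 2.133333)
= 2.239047

For 95% confidence, z* = 1.96 (from standard normal table)
Margin of error: E = z* × SE = 1.96 × 2.239047 = 4.3885

Z-interval: (x̄₁ - x̄₂) ± E = 10 ± 4.3885 = (5.6115, 14.3885)

Rounded to 2 decimal places:

(5.61, 14.39)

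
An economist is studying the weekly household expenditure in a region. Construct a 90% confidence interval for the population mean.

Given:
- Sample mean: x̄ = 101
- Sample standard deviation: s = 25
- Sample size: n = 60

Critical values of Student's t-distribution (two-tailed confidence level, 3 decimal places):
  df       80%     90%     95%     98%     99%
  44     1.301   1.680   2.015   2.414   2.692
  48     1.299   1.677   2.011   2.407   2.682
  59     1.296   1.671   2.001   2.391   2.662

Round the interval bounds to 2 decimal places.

The population standard deviation σ is unknown (only the sample standard deviation s is given), so use a t-interval with df = n - 1 = 60 - 1 = 59.

For 90% confidence with df = 59, t* = 1.671 (from t-table)

Standard error: SE = s/√n = 25/√60 = 3.227486

Margin of error: E = t* × SE = 1.671 × 3.227486 = 5.3931

T-interval: x̄ ± E = 101 ± 5.3931 = (95.6069, 106.3931)

Rounded to 2 decimal places:

(95.61, 106.39)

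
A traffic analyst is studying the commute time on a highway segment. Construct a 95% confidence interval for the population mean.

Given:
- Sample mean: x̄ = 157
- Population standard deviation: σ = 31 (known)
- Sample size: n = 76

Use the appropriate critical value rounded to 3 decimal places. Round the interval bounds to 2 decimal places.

The population standard deviation σ is known, so use a z-interval (standard normal critical value).

For 95% confidence, z* = 1.96 (from standard normal table)

Standard error: SE = σ/√n = 31/√76 = 3.555944

Margin of error: E = z* × SE = 1.96 × 3.555944 = 6.9696

Z-interval: x̄ ± E = 157 ± 6.9696 = (150.0304, 163.9696)

Rounded to 2 decimal places:

(150.03, 163.97)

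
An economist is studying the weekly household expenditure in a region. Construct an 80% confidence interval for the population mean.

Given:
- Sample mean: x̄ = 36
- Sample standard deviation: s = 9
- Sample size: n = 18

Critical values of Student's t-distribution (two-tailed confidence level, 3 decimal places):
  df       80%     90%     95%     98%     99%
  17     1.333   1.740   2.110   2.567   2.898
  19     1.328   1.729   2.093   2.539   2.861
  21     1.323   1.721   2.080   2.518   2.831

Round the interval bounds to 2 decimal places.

The population standard deviation σ is unknown (only the sample standard deviation s is given), so use a t-interval with df = n - 1 = 18 - 1 = 17.

For 80% confidence with df = 17, t* = 1.333 (from t-table)

Standard error: SE = s/√n = 9/√18 = 2.121320

Margin of error: E = t* × SE = 1.333 × 2.121320 = 2.8277

T-interval: x̄ ± E = 36 ± 2.8277 = (33.1723, 38.8277)

Rounded to 2 decimal places:

(33.17, 38.83)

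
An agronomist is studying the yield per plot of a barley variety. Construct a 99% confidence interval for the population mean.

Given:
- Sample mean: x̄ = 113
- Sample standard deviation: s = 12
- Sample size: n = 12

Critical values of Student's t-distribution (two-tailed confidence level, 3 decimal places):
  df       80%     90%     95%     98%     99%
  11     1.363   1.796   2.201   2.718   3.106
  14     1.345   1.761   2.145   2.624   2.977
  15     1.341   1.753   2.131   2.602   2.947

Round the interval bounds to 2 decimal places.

The population standard deviation σ is unknown (only the sample standard deviation s is given), so use a t-interval with df = n - 1 = 12 - 1 = 11.

For 99% confidence with df = 11, t* = 3.106 (from t-table)

Standard error: SE = s/√n = 12/√12 = 3.464102

Margin of error: E = t* × SE = 3.106 × 3.464102 = 10.7595

T-interval: x̄ ± E = 113 ± 10.7595 = (102.2405, 123.7595)

Rounded to 2 decimal places:

(102.24, 123.76)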